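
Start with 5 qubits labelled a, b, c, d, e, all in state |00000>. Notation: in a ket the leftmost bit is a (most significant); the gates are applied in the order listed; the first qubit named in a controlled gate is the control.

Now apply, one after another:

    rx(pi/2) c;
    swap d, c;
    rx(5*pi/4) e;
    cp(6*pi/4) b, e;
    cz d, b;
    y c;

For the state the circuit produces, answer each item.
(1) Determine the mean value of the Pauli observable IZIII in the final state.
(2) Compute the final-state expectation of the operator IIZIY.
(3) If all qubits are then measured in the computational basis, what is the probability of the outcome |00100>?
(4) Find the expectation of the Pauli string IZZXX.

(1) The observable IZIII averages to 1.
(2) The observable IIZIY averages to -sqrt(2)/2.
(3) The probability of measuring |00100> is 1/4 - sqrt(2)/8.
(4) In the final state, IZZXX has expectation 0.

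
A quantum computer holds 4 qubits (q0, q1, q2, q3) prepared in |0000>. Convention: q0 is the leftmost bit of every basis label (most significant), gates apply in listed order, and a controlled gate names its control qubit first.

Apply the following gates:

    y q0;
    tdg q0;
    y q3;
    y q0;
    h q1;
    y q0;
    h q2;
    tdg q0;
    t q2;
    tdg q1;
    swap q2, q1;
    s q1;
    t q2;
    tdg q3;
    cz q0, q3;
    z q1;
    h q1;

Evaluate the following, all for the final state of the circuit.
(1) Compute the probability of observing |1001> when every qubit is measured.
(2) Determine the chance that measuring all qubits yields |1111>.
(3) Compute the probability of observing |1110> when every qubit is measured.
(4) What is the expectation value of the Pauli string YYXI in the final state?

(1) A full measurement returns |1001> with probability sqrt(2)/8 + 1/4.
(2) The probability of measuring |1111> is 1/4 - sqrt(2)/8.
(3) The probability of measuring |1110> is 0.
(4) The observable YYXI averages to 0.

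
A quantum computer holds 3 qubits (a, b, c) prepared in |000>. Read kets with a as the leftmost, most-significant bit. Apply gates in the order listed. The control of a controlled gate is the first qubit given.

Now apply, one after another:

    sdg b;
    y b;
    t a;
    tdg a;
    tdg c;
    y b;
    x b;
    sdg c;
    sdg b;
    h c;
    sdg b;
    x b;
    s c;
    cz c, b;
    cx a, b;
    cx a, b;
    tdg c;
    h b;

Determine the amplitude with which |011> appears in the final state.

The final state's coefficient on |011> equals -exp(I*pi/4)/2.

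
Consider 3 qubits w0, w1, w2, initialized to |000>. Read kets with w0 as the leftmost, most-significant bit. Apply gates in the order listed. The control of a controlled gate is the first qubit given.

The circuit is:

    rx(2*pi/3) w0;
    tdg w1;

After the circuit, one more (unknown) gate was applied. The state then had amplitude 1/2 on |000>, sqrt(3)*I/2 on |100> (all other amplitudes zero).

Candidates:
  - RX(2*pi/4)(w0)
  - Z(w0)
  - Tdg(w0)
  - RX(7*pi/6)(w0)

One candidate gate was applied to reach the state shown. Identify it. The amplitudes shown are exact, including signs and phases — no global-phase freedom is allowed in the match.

It was Z(w0) that produced the state shown.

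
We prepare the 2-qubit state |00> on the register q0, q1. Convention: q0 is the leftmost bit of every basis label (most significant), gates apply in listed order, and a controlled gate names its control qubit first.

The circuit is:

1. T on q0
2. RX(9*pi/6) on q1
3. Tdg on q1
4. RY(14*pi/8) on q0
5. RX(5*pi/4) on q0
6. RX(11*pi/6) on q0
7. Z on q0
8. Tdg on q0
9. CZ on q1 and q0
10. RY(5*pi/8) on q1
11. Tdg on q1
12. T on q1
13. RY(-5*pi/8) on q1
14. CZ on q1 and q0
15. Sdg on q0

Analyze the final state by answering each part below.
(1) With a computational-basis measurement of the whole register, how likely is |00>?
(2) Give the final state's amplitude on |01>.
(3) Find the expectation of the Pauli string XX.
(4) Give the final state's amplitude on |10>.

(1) Outcome |00> occurs with probability -sqrt(3)*sin(5*pi/16)**4/16 - sqrt(3)*sin(5*pi/16)**2*cos(5*pi/16)**2/8 - sqrt(2)*sqrt(1/2 - sqrt(2)/4)*sqrt(sqrt(2)/4 + 1/2)*sin(5*pi/16)**4/8 - sqrt(2)*sqrt(1/2 - sqrt(2)/4)*sqrt(sqrt(2)/4 + 1/2)*sin(5*pi/16)**2*cos(5*pi/16)**2/4 - sqrt(3)*cos(5*pi/16)**4/16 - sqrt(2)*sqrt(1/2 - sqrt(2)/4)*sqrt(sqrt(2)/4 + 1/2)*cos(5*pi/16)**4/8 + cos(5*pi/16)**4/4 + sin(5*pi/16)**2*cos(5*pi/16)**2/2 + sin(5*pi/16)**4/4. Key observation: the block from step 9 through step 14 cancels to the identity and can be dropped.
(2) The final state's coefficient on |01> equals -sqrt(3)*I*exp(-I*pi/4)*sin(5*pi/16)**2/8 + sqrt(3)*exp(-I*pi/4)*sin(5*pi/16)**2/8 + sqrt(3)*sqrt(1/2 - sqrt(2)/4)*sqrt(sqrt(2)/4 + 1/2)*exp(-I*pi/4)*sin(5*pi/16)**2/4 - sqrt(6)*I*exp(-I*pi/4)*sin(5*pi/16)**2/16 - sqrt(3)*exp(I*pi/4)*cos(5*pi/16)**2/8 - sqrt(3)*I*exp(I*pi/4)*cos(5*pi/16)**2/8 + sqrt(2)*exp(-I*pi/4)*sin(5*pi/16)**2/16 + sqrt(1/2 - sqrt(2)/4)*sqrt(sqrt(2)/4 + 1/2)*exp(-I*pi/4)*sin(5*pi/16)**2/4 - sqrt(6)*exp(I*pi/4)*cos(5*pi/16)**2/16 - sqrt(3)*I*sqrt(1/2 - sqrt(2)/4)*sqrt(sqrt(2)/4 + 1/2)*exp(I*pi/4)*cos(5*pi/16)**2/4 - sqrt(2)*I*exp(I*pi/4)*cos(5*pi/16)**2/16 - I*sqrt(1/2 - sqrt(2)/4)*sqrt(sqrt(2)/4 + 1/2)*exp(I*pi/4)*cos(5*pi/16)**2/4 + sqrt(2)*exp(I*pi/4)*cos(5*pi/16)**2/16 + sqrt(1/2 - sqrt(2)/4)*sqrt(sqrt(2)/4 + 1/2)*exp(I*pi/4)*cos(5*pi/16)**2/4 + I*exp(I*pi/4)*cos(5*pi/16)**2/8 + exp(I*pi/4)*cos(5*pi/16)**2/8 + sqrt(6)*I*exp(I*pi/4)*cos(5*pi/16)**2/16 + sqrt(3)*sqrt(1/2 - sqrt(2)/4)*sqrt(sqrt(2)/4 + 1/2)*exp(I*pi/4)*cos(5*pi/16)**2/4 + sqrt(2)*I*exp(-I*pi/4)*sin(5*pi/16)**2/16 + I*sqrt(1/2 - sqrt(2)/4)*sqrt(sqrt(2)/4 + 1/2)*exp(-I*pi/4)*sin(5*pi/16)**2/4 - exp(-I*pi/4)*sin(5*pi/16)**2/8 + I*exp(-I*pi/4)*sin(5*pi/16)**2/8 - sqrt(6)*exp(-I*pi/4)*sin(5*pi/16)**2/16 + sqrt(3)*I*sqrt(1/2 - sqrt(2)/4)*sqrt(sqrt(2)/4 + 1/2)*exp(-I*pi/4)*sin(5*pi/16)**2/4.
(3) The observable XX averages to -sqrt(1/2 - sqrt(2)/4)*sqrt(sqrt(2)/4 + 1/2)*sin(5*pi/16)**4 - 2*sqrt(1/2 - sqrt(2)/4)*sqrt(sqrt(2)/4 + 1/2)*sin(5*pi/16)**2*cos(5*pi/16)**2 - sqrt(6)*sqrt(1/2 - sqrt(2)/4)*sqrt(sqrt(2)/4 + 1/2)*sin(5*pi/16)**4/4 - sqrt(6)*sqrt(1/2 - sqrt(2)/4)*sqrt(sqrt(2)/4 + 1/2)*sin(5*pi/16)**2*cos(5*pi/16)**2/2 - sqrt(1/2 - sqrt(2)/4)*sqrt(sqrt(2)/4 + 1/2)*cos(5*pi/16)**4 - sqrt(6)*sqrt(1/2 - sqrt(2)/4)*sqrt(sqrt(2)/4 + 1/2)*cos(5*pi/16)**4/4 + cos(5*pi/16)**4/8 + sin(5*pi/16)**2*cos(5*pi/16)**2/4 + sin(5*pi/16)**4/8.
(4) The final state's coefficient on |10> equals -sqrt(3)*exp(I*pi/4)*sin(5*pi/16)**2/8 - exp(I*pi/4)*sin(5*pi/16)**2/8 - sqrt(3)*I*exp(-I*pi/4)*cos(5*pi/16)**2/8 - sqrt(1/2 - sqrt(2)/4)*sqrt(sqrt(2)/4 + 1/2)*exp(I*pi/4)*sin(5*pi/16)**2/4 - I*sqrt(1/2 - sqrt(2)/4)*sqrt(sqrt(2)/4 + 1/2)*exp(I*pi/4)*sin(5*pi/16)**2/4 - I*exp(-I*pi/4)*cos(5*pi/16)**2/8 - I*sqrt(1/2 - sqrt(2)/4)*sqrt(sqrt(2)/4 + 1/2)*exp(-I*pi/4)*cos(5*pi/16)**2/4 + sqrt(1/2 - sqrt(2)/4)*sqrt(sqrt(2)/4 + 1/2)*exp(-I*pi/4)*cos(5*pi/16)**2/4 - sqrt(2)*exp(-I*pi/4)*cos(5*pi/16)**2/16 + sqrt(2)*I*exp(-I*pi/4)*cos(5*pi/16)**2/16 - exp(-I*pi/4)*cos(5*pi/16)**2/8 - sqrt(6)*exp(-I*pi/4)*cos(5*pi/16)**2/16 - sqrt(3)*sqrt(1/2 - sqrt(2)/4)*sqrt(sqrt(2)/4 + 1/2)*exp(-I*pi/4)*cos(5*pi/16)**2/4 + sqrt(6)*I*exp(-I*pi/4)*cos(5*pi/16)**2/16 + sqrt(3)*I*sqrt(1/2 - sqrt(2)/4)*sqrt(sqrt(2)/4 + 1/2)*exp(-I*pi/4)*cos(5*pi/16)**2/4 + sqrt(2)*I*exp(I*pi/4)*sin(5*pi/16)**2/16 + sqrt(2)*exp(I*pi/4)*sin(5*pi/16)**2/16 - sqrt(3)*exp(-I*pi/4)*cos(5*pi/16)**2/8 + I*exp(I*pi/4)*sin(5*pi/16)**2/8 + sqrt(6)*I*exp(I*pi/4)*sin(5*pi/16)**2/16 + sqrt(6)*exp(I*pi/4)*sin(5*pi/16)**2/16 + sqrt(3)*I*sqrt(1/2 - sqrt(2)/4)*sqrt(sqrt(2)/4 + 1/2)*exp(I*pi/4)*sin(5*pi/16)**2/4 + sqrt(3)*sqrt(1/2 - sqrt(2)/4)*sqrt(sqrt(2)/4 + 1/2)*exp(I*pi/4)*sin(5*pi/16)**2/4 + sqrt(3)*I*exp(I*pi/4)*sin(5*pi/16)**2/8.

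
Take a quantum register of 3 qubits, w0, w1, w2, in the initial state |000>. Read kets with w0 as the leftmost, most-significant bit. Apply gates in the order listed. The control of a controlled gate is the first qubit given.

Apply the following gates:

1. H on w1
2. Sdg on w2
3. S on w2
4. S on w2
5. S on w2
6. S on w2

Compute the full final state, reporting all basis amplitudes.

After the circuit, the state carries amplitude sqrt(2)/2 on |000>, sqrt(2)/2 on |010>, and 0 on every other basis state.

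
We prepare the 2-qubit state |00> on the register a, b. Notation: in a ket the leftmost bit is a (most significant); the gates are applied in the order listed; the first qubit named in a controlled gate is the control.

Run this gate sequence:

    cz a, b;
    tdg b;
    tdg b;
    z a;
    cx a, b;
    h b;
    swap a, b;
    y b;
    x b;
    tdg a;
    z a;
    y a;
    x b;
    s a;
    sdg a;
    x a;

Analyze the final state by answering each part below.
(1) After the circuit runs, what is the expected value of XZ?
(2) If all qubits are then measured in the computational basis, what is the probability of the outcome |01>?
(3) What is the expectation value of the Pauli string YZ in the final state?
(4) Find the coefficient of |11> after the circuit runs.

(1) In the final state, XZ has expectation -sqrt(2)/2.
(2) A full measurement returns |01> with probability 1/2.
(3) The observable YZ averages to sqrt(2)/2.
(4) The final state's coefficient on |11> equals sqrt(2)*exp(3*I*pi/4)/2.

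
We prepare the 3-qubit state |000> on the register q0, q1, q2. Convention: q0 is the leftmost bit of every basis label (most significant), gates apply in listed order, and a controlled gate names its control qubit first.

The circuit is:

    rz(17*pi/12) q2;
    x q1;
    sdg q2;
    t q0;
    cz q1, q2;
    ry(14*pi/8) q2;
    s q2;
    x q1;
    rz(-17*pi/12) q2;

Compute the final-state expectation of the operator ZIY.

In the final state, ZIY has expectation -1/4 + sqrt(3)/4.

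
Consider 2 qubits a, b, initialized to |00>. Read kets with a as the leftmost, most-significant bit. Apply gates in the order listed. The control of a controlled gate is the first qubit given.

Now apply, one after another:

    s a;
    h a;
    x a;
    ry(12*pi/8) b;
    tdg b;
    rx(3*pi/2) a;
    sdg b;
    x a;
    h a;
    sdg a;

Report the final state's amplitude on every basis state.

The final amplitudes are 1/2 + I/2 on |00>, (1 - I)*exp(3*I*pi/4)/2 on |01>, 0 on |10>, 0 on |11>.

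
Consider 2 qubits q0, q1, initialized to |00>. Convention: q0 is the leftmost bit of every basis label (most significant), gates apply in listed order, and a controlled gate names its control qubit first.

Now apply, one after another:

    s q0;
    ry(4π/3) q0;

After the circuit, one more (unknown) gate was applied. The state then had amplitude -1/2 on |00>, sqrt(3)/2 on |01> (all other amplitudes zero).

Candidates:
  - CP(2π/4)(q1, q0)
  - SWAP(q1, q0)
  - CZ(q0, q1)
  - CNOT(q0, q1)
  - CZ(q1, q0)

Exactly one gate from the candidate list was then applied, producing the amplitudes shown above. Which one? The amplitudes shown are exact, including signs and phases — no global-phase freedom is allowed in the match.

The unique candidate consistent with the amplitudes is SWAP(q1, q0).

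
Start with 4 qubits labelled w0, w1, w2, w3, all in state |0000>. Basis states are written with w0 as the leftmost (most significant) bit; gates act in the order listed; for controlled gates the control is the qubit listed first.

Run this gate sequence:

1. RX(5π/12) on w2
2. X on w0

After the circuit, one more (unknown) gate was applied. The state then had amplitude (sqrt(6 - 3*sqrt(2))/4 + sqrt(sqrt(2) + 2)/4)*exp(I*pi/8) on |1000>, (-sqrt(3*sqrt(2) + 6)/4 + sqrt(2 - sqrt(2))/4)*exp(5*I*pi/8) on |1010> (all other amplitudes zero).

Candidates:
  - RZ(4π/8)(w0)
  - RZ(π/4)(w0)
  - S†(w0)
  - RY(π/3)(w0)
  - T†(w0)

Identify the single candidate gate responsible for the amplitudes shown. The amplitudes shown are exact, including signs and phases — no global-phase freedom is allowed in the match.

The applied gate was RZ(π/4)(w0).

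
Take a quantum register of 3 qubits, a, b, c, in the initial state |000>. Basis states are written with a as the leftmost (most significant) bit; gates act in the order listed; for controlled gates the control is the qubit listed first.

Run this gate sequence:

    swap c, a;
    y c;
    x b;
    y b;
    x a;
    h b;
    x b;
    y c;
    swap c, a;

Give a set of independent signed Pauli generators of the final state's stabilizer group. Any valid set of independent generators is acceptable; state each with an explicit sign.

The stabilizer group can be generated by +IXI, +ZII, -IIZ, among other valid generating sets.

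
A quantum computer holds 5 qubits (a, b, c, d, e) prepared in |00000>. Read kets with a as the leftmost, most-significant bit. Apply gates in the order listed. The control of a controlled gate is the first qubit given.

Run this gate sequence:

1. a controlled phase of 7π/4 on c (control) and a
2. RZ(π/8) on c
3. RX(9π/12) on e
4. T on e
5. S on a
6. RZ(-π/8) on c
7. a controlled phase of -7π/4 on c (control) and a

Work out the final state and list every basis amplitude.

The resulting statevector has amplitude sqrt(2 - sqrt(2))/2 on |00000>, -sqrt(sqrt(2) + 2)*exp(3*I*pi/4)/2 on |00001>, and 0 on every other basis state.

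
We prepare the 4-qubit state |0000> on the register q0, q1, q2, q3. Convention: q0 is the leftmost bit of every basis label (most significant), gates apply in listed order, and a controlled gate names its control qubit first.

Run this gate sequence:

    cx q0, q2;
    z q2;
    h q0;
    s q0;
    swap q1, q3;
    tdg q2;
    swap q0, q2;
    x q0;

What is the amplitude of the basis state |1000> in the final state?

|1000> carries amplitude sqrt(2)/2 in the final state.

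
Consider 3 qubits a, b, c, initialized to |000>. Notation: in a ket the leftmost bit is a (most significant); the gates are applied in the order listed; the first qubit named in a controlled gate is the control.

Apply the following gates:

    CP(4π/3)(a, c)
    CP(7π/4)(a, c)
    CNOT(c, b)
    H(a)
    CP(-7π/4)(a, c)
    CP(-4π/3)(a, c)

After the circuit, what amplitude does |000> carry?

The final state's coefficient on |000> equals sqrt(2)/2.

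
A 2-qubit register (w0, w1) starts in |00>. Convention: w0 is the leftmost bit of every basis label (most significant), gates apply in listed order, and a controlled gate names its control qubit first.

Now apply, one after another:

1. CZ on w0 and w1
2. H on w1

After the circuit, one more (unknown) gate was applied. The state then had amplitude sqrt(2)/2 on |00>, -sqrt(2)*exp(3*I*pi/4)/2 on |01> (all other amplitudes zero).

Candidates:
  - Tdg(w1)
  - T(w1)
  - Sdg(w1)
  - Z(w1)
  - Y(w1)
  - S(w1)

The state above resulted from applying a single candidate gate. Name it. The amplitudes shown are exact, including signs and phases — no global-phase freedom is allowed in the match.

The applied gate was Tdg(w1).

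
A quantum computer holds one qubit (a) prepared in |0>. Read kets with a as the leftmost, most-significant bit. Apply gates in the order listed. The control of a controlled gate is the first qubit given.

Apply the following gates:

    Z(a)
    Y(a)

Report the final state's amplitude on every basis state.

The resulting statevector has amplitude 0 on |0>, I on |1>.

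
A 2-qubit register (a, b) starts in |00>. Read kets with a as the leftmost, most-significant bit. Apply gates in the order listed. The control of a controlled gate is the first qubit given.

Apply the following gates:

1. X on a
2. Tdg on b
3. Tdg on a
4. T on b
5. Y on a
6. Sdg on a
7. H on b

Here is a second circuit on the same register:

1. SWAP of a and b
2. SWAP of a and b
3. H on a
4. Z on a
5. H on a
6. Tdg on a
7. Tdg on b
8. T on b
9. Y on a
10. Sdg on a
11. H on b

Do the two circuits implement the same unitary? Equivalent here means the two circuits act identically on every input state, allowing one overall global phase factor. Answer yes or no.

Yes, they are equivalent — the unitaries differ by at most a global phase.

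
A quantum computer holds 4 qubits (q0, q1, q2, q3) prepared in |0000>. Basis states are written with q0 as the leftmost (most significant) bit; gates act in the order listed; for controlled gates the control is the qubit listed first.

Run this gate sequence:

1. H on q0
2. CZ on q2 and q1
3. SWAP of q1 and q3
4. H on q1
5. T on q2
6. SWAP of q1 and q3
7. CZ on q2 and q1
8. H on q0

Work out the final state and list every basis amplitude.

After the circuit, the state carries amplitude sqrt(2)/2 on |0000>, sqrt(2)/2 on |0001>, and 0 on every other basis state.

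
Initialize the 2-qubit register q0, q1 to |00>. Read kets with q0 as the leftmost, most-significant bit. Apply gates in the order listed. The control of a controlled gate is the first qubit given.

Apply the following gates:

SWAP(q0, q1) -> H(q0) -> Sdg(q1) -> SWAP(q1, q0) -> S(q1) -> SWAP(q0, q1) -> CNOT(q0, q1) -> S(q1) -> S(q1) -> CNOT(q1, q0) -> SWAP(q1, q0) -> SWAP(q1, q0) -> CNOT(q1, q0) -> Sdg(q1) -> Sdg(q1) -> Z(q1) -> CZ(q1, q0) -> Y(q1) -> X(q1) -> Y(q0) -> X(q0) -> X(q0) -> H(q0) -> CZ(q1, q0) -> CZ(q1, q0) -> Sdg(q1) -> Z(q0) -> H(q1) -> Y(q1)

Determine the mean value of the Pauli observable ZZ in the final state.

The observable ZZ averages to -1.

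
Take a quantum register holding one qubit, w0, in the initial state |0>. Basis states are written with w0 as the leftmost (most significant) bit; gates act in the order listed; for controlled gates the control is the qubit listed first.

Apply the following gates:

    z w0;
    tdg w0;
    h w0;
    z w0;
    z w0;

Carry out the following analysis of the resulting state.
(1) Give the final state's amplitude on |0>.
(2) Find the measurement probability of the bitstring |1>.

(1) The final state's coefficient on |0> equals sqrt(2)/2.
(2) The probability of measuring |1> is 1/2.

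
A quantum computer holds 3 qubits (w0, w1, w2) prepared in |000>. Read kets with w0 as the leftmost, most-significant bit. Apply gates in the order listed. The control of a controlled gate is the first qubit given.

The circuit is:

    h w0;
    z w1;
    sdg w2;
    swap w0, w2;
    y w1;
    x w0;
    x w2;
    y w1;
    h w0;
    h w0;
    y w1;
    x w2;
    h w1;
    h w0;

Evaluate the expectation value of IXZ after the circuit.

The observable IXZ averages to 0. Key observation: the block from step 7 through step 12 cancels to the identity and can be dropped.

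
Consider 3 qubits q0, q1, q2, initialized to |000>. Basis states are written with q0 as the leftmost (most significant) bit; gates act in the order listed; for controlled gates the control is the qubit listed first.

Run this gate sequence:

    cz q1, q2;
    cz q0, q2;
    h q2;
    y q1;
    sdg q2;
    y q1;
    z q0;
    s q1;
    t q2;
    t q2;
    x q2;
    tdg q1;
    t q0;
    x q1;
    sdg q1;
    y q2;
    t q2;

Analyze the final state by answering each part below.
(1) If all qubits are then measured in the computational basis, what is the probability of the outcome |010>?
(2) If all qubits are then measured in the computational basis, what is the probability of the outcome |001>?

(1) The probability of measuring |010> is 1/2.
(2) A full measurement returns |001> with probability 0.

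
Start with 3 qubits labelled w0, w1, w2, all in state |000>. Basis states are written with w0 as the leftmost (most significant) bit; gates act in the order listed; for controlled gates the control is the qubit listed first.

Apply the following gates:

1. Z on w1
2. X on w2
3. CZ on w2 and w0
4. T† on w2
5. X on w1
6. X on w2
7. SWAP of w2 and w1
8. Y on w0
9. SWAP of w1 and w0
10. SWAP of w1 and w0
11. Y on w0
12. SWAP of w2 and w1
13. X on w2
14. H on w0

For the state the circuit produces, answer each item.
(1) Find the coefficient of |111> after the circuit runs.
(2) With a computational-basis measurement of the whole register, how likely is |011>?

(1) |111> carries amplitude -sqrt(2)*exp(3*I*pi/4)/2 in the final state. Key observation: gates 6-13 undo each other exactly, leaving only the rest of the circuit to track.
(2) Outcome |011> occurs with probability 1/2.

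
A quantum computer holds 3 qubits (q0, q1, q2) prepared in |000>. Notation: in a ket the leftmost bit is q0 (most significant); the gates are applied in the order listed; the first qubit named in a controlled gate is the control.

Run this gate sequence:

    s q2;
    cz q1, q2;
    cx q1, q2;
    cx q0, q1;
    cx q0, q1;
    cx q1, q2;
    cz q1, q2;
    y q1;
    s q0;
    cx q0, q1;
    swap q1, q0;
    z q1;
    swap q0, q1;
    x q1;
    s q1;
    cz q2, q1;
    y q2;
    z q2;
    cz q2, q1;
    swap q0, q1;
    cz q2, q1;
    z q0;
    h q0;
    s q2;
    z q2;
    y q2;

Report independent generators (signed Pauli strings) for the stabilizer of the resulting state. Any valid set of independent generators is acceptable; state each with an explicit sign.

One valid set of independent stabilizer generators is +XII, +IZI, +IIZ (any independent generating set of the same group is equally correct). Key observation: steps 2-7 multiply out to the identity, so the circuit reduces to the remaining gates.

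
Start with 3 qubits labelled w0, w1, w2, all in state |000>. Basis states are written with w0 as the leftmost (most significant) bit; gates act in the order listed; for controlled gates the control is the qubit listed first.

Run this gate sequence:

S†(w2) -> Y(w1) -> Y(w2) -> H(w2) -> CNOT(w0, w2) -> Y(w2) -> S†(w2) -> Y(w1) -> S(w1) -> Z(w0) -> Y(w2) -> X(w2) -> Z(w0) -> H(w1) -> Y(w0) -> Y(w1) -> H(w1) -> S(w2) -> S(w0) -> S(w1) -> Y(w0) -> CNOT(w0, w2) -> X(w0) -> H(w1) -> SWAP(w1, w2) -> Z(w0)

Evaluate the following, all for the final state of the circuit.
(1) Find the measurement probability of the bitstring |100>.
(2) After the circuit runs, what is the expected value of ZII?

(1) Outcome |100> occurs with probability 1/4.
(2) The expectation value of ZII is -1.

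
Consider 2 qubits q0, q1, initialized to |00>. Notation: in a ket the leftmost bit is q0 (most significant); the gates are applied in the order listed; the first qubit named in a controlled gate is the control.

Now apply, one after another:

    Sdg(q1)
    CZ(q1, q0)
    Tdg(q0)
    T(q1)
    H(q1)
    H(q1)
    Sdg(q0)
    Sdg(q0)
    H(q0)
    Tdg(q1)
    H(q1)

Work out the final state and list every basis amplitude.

The final amplitudes are 1/2 on |00>, 1/2 on |01>, 1/2 on |10>, 1/2 on |11>.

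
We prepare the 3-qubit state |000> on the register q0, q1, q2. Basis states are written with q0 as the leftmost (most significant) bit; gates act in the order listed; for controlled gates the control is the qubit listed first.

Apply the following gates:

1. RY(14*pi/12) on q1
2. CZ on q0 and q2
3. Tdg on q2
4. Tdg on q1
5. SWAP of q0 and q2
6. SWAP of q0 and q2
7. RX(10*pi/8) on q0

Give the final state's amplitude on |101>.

The final state's coefficient on |101> equals 0.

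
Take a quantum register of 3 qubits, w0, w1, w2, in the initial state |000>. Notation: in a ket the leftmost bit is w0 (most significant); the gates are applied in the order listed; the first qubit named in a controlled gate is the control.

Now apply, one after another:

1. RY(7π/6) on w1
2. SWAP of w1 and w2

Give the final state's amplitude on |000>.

|000> carries amplitude -sqrt(6)/4 + sqrt(2)/4 in the final state.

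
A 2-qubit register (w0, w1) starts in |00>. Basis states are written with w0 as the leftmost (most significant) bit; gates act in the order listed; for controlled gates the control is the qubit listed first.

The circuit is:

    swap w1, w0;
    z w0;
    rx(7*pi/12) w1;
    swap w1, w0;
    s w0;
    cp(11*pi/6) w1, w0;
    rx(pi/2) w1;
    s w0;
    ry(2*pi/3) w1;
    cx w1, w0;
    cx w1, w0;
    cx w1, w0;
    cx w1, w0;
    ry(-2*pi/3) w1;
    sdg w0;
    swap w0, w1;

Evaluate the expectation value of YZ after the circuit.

The observable YZ averages to -sqrt(2)/4 + sqrt(6)/4.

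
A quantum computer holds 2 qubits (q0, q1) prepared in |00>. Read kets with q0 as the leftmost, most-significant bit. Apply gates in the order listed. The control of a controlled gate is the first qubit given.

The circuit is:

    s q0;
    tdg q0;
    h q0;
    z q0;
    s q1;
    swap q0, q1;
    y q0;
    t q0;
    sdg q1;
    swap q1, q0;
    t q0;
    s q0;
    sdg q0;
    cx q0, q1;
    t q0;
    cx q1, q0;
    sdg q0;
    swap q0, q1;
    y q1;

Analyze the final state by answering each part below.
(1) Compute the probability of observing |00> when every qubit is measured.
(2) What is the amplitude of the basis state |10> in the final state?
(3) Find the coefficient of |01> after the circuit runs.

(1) Outcome |00> occurs with probability 1/2. Key observation: the block from step 12 through step 13 cancels to the identity and can be dropped.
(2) |10> carries amplitude -sqrt(2)*exp(3*I*pi/4)/2 in the final state.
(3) The amplitude on |01> is 0.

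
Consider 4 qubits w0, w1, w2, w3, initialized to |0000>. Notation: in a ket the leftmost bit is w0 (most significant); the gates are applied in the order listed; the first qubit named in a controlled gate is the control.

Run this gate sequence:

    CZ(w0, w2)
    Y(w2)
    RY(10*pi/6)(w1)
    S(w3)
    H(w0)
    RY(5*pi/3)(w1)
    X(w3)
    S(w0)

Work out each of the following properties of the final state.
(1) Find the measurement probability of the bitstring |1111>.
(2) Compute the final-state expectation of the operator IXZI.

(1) Outcome |1111> occurs with probability 3/8.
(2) The observable IXZI averages to sqrt(3)/2.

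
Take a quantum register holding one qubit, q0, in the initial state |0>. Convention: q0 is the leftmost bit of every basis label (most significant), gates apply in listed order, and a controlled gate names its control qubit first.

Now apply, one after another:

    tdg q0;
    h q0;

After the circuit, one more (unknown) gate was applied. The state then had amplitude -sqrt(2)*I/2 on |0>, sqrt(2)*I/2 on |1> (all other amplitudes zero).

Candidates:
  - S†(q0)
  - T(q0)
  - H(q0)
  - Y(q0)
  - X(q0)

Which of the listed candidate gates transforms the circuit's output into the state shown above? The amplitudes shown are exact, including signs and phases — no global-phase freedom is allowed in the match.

The applied gate was Y(q0).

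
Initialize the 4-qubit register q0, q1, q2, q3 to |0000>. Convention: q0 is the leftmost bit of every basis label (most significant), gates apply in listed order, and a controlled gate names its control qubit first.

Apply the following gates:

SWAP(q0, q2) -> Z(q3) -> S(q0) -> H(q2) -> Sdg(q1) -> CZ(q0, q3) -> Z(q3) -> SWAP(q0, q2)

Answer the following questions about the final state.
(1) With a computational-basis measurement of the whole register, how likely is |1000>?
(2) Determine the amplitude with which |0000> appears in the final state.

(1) The probability of measuring |1000> is 1/2.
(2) |0000> carries amplitude sqrt(2)/2 in the final state.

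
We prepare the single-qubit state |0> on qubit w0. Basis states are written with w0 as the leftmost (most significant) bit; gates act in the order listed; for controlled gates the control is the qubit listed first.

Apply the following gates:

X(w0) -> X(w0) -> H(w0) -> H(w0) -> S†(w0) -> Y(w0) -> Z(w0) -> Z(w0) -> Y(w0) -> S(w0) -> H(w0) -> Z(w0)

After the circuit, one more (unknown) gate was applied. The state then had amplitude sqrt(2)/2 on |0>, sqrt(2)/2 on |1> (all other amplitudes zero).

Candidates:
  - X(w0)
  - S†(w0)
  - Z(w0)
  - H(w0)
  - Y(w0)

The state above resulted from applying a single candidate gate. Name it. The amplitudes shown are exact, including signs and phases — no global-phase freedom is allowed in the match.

It was Z(w0) that produced the state shown.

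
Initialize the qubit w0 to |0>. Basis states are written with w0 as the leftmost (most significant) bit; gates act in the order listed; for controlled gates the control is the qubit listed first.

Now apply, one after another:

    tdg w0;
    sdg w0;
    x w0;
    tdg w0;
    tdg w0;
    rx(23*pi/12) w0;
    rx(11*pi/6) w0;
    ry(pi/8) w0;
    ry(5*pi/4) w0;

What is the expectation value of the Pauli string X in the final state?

The expectation value of X is -sin(pi/16)**2/2 + 2*sqrt(2)*sqrt(1/2 - sqrt(2)/4)*sqrt(sqrt(2)/4 + 1/2)*sin(pi/16)*cos(pi/16) + cos(pi/16)**2/2.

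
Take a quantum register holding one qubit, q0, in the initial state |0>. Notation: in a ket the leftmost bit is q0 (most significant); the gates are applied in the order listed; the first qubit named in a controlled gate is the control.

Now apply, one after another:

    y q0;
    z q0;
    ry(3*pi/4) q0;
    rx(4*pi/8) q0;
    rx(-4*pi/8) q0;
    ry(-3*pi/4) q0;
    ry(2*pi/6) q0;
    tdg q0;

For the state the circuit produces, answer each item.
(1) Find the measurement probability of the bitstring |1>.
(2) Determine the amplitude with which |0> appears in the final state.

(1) The probability of measuring |1> is 3/4. Key observation: gates 3-6 undo each other exactly, leaving only the rest of the circuit to track.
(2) The amplitude on |0> is I/2.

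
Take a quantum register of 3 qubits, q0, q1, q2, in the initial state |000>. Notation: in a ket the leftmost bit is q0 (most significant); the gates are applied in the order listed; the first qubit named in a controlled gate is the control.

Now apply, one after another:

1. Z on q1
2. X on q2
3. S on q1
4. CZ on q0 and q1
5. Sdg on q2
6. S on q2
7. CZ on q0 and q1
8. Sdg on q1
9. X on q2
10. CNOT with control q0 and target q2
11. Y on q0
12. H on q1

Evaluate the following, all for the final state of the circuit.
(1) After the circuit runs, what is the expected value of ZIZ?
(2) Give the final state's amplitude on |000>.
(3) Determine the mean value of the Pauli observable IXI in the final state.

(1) The observable ZIZ averages to -1. Key observation: steps 2-9 multiply out to the identity, so the circuit reduces to the remaining gates.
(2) |000> carries amplitude 0 in the final state.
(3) The expectation value of IXI is 1.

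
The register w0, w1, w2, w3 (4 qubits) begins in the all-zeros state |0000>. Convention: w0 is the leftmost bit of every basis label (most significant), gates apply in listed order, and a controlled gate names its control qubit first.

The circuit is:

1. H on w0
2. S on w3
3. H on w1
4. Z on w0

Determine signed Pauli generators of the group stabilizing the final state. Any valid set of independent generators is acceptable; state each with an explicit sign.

One valid set of independent stabilizer generators is -XIII, +IXII, +IIZI, +IIIZ (any independent generating set of the same group is equally correct).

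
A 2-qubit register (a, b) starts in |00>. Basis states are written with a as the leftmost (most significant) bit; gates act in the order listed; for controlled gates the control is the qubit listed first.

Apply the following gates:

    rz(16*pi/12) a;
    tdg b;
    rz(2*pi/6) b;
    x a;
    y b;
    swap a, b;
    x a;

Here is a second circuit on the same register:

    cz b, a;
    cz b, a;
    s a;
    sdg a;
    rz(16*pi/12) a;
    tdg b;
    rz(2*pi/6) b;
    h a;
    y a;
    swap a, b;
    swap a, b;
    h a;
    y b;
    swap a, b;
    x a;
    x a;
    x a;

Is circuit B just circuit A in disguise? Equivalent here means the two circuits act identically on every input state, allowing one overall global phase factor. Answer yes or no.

No: there is an input state on which the two circuits produce genuinely different outputs (not merely differing by a phase).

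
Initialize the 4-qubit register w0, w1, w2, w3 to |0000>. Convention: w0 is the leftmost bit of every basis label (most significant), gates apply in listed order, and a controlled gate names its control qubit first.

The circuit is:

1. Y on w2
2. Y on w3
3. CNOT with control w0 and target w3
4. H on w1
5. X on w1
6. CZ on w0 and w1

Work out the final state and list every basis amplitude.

The final amplitudes are -sqrt(2)/2 on |0011>, -sqrt(2)/2 on |0111>, and 0 on every other basis state.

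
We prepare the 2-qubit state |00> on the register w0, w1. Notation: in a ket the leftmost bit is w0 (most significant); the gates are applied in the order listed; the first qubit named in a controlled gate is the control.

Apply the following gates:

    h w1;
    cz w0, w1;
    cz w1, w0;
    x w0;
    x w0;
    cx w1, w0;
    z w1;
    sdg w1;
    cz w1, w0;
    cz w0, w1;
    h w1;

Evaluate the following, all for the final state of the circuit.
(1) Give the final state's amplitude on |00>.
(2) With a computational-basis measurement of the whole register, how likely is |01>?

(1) The amplitude on |00> is 1/2.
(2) A full measurement returns |01> with probability 1/4.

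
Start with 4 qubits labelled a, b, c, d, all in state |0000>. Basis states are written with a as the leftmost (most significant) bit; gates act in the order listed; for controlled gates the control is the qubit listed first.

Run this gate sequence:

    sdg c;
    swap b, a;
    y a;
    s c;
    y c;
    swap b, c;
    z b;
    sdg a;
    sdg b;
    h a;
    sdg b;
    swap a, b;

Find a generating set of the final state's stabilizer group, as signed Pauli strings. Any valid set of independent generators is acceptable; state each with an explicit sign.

The final state is stabilized by the group generated by -IXII, -ZIII, +IIZI, +IIIZ; other independent generating sets are equally valid.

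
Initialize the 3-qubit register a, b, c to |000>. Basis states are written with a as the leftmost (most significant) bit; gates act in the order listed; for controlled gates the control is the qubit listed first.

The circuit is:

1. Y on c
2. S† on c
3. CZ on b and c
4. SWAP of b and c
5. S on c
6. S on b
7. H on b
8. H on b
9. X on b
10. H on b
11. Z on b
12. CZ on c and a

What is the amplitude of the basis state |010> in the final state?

The final state's coefficient on |010> equals -sqrt(2)*I/2. Key observation: the block from step 8 through step 11 cancels to the identity and can be dropped.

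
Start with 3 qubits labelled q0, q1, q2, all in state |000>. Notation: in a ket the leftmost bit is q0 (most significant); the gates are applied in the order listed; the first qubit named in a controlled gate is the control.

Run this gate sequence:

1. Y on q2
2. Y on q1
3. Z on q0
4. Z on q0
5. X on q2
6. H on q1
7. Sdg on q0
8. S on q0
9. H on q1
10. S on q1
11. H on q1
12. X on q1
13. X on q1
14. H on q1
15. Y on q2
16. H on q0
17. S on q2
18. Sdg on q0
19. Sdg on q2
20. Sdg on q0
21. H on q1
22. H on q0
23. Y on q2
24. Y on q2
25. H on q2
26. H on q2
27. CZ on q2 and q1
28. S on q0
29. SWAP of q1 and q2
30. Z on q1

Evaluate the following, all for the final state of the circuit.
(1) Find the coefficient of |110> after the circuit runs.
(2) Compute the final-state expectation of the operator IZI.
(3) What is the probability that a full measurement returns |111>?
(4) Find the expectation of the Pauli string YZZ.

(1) The final state's coefficient on |110> equals -sqrt(2)*I/2. Key observation: the block from step 11 through step 14 cancels to the identity and can be dropped.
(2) The expectation value of IZI is -1.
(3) Outcome |111> occurs with probability 1/2.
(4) The observable YZZ averages to 0.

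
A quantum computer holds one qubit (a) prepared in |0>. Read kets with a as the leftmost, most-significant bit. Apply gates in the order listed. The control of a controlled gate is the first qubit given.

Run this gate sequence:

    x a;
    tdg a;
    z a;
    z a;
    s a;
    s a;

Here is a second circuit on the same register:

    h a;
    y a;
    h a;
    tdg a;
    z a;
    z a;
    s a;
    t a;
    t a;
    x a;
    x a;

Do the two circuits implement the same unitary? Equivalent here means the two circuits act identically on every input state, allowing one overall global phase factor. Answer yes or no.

No — the two circuits implement different unitaries, even allowing a global phase.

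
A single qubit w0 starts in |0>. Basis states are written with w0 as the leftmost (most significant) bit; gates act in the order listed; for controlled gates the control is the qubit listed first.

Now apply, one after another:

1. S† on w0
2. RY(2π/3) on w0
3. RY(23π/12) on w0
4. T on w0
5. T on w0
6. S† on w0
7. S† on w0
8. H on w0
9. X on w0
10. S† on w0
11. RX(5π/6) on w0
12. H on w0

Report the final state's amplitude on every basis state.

After the circuit, the state carries amplitude -sqrt(2*sqrt(2) + 4)/16 - sqrt(12 - 6*sqrt(2))/16 - sqrt(4 - 2*sqrt(2))/16 + sqrt(6*sqrt(2) + 12)/16 - I*sqrt(6*sqrt(2) + 12)/16 - 3*I*sqrt(4 - 2*sqrt(2))/16 - I*sqrt(12 - 6*sqrt(2))/16 + 3*I*sqrt(2*sqrt(2) + 4)/16 on |0>, -sqrt(4 - 2*sqrt(2))/16 + sqrt(12 - 6*sqrt(2))/16 + sqrt(2*sqrt(2) + 4)/16 + sqrt(6*sqrt(2) + 12)/16 - 3*I*sqrt(2*sqrt(2) + 4)/16 - I*sqrt(6*sqrt(2) + 12)/16 - 3*I*sqrt(4 - 2*sqrt(2))/16 + I*sqrt(12 - 6*sqrt(2))/16 on |1>.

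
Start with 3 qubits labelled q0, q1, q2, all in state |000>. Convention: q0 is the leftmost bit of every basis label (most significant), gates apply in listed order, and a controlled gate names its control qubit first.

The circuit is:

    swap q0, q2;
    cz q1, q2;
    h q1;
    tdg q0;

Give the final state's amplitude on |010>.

The final state's coefficient on |010> equals sqrt(2)/2.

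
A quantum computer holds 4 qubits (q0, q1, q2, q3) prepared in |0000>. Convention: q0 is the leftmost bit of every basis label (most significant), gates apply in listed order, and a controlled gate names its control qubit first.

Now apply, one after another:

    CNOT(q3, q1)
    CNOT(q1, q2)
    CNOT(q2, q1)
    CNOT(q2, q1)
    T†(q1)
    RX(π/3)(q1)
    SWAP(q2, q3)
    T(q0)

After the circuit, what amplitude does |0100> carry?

The final state's coefficient on |0100> equals -I/2. Key observation: gates 3-4 undo each other exactly, leaving only the rest of the circuit to track.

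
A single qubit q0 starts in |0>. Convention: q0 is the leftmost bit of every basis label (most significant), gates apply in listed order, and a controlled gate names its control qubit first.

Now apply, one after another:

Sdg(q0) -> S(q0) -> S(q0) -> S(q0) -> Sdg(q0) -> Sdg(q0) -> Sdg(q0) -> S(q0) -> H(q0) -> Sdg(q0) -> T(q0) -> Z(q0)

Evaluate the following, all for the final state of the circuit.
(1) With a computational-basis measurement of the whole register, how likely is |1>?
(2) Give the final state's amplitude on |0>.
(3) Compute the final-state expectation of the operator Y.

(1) A full measurement returns |1> with probability 1/2.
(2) The amplitude on |0> is sqrt(2)/2.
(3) In the final state, Y has expectation sqrt(2)/2.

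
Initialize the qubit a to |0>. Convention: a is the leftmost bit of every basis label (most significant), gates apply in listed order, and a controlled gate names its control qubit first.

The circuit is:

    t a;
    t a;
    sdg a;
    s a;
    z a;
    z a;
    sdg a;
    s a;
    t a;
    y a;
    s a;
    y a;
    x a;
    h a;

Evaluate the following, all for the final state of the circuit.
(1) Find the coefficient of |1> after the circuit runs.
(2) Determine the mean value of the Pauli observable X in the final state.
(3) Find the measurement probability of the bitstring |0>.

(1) |1> carries amplitude -sqrt(2)*I/2 in the final state.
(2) The observable X averages to -1.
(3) A full measurement returns |0> with probability 1/2.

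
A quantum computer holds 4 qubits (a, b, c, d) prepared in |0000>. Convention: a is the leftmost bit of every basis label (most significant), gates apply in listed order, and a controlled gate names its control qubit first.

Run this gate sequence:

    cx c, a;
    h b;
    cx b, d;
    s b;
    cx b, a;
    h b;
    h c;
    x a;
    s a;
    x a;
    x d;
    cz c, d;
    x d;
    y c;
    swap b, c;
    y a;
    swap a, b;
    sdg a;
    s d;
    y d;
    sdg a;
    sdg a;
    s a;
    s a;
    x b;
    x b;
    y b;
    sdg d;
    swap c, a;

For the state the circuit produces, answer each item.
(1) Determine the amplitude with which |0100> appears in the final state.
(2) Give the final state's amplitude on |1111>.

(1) The final state's coefficient on |0100> equals sqrt(2)/4. Key observation: the block from step 21 through step 24 cancels to the identity and can be dropped.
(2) The final state's coefficient on |1111> equals 0.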